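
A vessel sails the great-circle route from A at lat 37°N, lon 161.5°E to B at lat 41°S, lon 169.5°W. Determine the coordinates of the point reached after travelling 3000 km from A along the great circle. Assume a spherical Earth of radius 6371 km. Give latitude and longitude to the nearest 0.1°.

Convert each endpoint to a unit vector on the sphere (x = cos φ cos λ, y = cos φ sin λ, z = sin φ).
The central angle between the endpoints is δ = arccos(p₁·p₂) ≈ 1.438 rad (82.4°). The total great-circle distance is δ·R ≈ 1.438 × 6371 ≈ 9162 km, so the target fraction is f = 3000/9162 ≈ 0.327.
Interpolate at f ≈ 0.327 with slerp weights a = sin((1−f)δ)/sin δ ≈ 0.831, b = sin(fδ)/sin δ ≈ 0.458.
p = a·p₁ + b·p₂ ≈ (-0.969, 0.148, 0.200); φ = arcsin(p_z) ≈ 11.51°, λ = atan2(p_y, p_x) ≈ 171.34°.

≈ lat 11.5°N, lon 171.3°E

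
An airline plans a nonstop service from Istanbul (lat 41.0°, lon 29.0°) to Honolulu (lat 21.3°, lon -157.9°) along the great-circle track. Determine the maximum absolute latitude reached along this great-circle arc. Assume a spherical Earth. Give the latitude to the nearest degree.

The great circle lies in the plane with unit normal n̂ = (p₁ × p₂)/|p₁ × p₂|.
Here n̂_z ≈ +0.095; the vertex latitude is φ_max = arccos|n̂_z| ≈ 84.5°.

≈ 85°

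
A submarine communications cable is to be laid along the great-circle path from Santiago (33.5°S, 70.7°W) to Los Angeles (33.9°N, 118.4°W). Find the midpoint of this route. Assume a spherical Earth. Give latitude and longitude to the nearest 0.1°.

≈ (0.2°N, 94.5°W)

From cos δ = sin φ₁ sin φ₂ + cos φ₁ cos φ₂ cos Δλ, the central angle is δ ≈ 1.412 rad (80.9°).
Interpolate at f = 1/2 with slerp weights a = sin((1−f)δ)/sin δ ≈ 0.657, b = sin(fδ)/sin δ ≈ 0.657.
p = a·p₁ + b·p₂ ≈ (-0.078, -0.997, 0.004); φ = arcsin(p_z) ≈ 0.22°, λ = atan2(p_y, p_x) ≈ -94.49°.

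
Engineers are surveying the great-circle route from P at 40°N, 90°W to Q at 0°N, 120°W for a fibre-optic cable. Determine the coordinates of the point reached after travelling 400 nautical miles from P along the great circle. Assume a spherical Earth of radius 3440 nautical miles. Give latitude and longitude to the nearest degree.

≈ 35°N, 95°W

Convert each endpoint to a unit vector on the sphere (x = cos φ cos λ, y = cos φ sin λ, z = sin φ).
The central angle between the endpoints is δ = arccos(p₁·p₂) ≈ 0.845 rad (48.4°). The total great-circle distance is δ·R ≈ 0.845 × 3440 ≈ 2908 nmi, so the target fraction is f = 400/2908 ≈ 0.138.
Interpolate at f ≈ 0.138 with slerp weights a = sin((1−f)δ)/sin δ ≈ 0.890, b = sin(fδ)/sin δ ≈ 0.155.
p = a·p₁ + b·p₂ ≈ (-0.078, -0.816, 0.572); φ = arcsin(p_z) ≈ 34.91°, λ = atan2(p_y, p_x) ≈ -95.42°.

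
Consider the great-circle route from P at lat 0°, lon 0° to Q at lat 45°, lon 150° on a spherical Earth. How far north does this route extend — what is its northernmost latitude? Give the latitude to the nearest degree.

≈ 63°

The great circle lies in the plane with unit normal n̂ = (p₁ × p₂)/|p₁ × p₂|.
Here n̂_z ≈ +0.447; the vertex latitude is φ_max = arccos|n̂_z| ≈ 63.4°.
Check via Clairaut: cos φ_max = |cos φ₁| · sin C = cos(0.0°)·sin(26.6°) ≈ 0.447, again giving ≈ 63.4°.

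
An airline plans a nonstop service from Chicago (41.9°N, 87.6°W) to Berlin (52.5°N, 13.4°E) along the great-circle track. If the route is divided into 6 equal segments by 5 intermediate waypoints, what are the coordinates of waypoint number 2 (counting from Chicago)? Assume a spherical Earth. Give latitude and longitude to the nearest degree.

≈ (55°N, 62°W)

The haversine formula gives a central angle δ ≈ 1.111 rad (63.7°) between the endpoints.
Interpolate at f = 2/6 with slerp weights a = sin((1−f)δ)/sin δ ≈ 0.753, b = sin(fδ)/sin δ ≈ 0.404.
p = a·p₁ + b·p₂ ≈ (0.263, -0.503, 0.823); φ = arcsin(p_z) ≈ 55.42°, λ = atan2(p_y, p_x) ≈ -62.43°.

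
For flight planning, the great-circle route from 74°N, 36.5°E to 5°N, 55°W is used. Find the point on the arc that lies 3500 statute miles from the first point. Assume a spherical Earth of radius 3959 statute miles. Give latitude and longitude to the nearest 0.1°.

Write both endpoints as unit vectors p₁, p₂ with components (cos φ cos λ, cos φ sin λ, sin φ).
The central angle between the endpoints is δ = arccos(p₁·p₂) ≈ 1.494 rad (85.6°). The total great-circle distance is δ·R ≈ 1.494 × 3959 ≈ 5915 mi, so the target fraction is f = 3500/5915 ≈ 0.592.
Interpolate at f ≈ 0.592 with slerp weights a = sin((1−f)δ)/sin δ ≈ 0.575, b = sin(fδ)/sin δ ≈ 0.776.
p = a·p₁ + b·p₂ ≈ (0.570, -0.539, 0.620); φ = arcsin(p_z) ≈ 38.31°, λ = atan2(p_y, p_x) ≈ -43.36°.

≈ 38.3°N, 43.4°W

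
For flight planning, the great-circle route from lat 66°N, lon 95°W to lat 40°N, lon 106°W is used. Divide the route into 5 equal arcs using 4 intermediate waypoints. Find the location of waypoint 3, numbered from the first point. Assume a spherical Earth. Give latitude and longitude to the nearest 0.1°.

Convert each endpoint to a unit vector on the sphere (x = cos φ cos λ, y = cos φ sin λ, z = sin φ).
The central angle between the endpoints is δ = arccos(p₁·p₂) ≈ 0.467 rad (26.7°).
Interpolate at f = 3/5 with slerp weights a = sin((1−f)δ)/sin δ ≈ 0.412, b = sin(fδ)/sin δ ≈ 0.614.
p = a·p₁ + b·p₂ ≈ (-0.144, -0.619, 0.772); φ = arcsin(p_z) ≈ 50.50°, λ = atan2(p_y, p_x) ≈ -103.11°.

≈ lat 50.5°N, lon 103.1°W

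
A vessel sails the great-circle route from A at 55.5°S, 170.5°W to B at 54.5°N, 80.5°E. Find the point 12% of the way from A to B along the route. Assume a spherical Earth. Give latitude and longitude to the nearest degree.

Convert each endpoint to a unit vector on the sphere (x = cos φ cos λ, y = cos φ sin λ, z = sin φ).
The central angle between the endpoints is δ = arccos(p₁·p₂) ≈ 2.462 rad (141.1°).
Interpolate at f = 0.12 with slerp weights a = sin((1−f)δ)/sin δ ≈ 1.317, b = sin(fδ)/sin δ ≈ 0.464.
p = a·p₁ + b·p₂ ≈ (-0.691, 0.142, -0.708); φ = arcsin(p_z) ≈ -45.09°, λ = atan2(p_y, p_x) ≈ 168.37°.

≈ 45°S, 168°E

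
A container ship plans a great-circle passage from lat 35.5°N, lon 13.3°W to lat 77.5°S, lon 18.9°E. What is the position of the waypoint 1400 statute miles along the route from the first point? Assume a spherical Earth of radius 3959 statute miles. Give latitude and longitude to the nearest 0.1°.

Convert each endpoint to a unit vector on the sphere (x = cos φ cos λ, y = cos φ sin λ, z = sin φ).
The central angle between the endpoints is δ = arccos(p₁·p₂) ≈ 2.002 rad (114.7°). The total great-circle distance is δ·R ≈ 2.002 × 3959 ≈ 7925 mi, so the target fraction is f = 1400/7925 ≈ 0.177.
Interpolate at f ≈ 0.177 with slerp weights a = sin((1−f)δ)/sin δ ≈ 1.097, b = sin(fδ)/sin δ ≈ 0.381.
p = a·p₁ + b·p₂ ≈ (0.947, -0.179, 0.265); φ = arcsin(p_z) ≈ 15.37°, λ = atan2(p_y, p_x) ≈ -10.69°.

≈ lat 15.4°N, lon 10.7°W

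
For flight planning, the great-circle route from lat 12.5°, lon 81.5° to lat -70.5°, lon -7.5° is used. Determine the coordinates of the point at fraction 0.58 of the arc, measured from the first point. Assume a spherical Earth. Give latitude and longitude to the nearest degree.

Write both endpoints as unit vectors p₁, p₂ with components (cos φ cos λ, cos φ sin λ, sin φ).
The central angle between the endpoints is δ = arccos(p₁·p₂) ≈ 1.770 rad (101.4°).
Interpolate at f = 0.58 with slerp weights a = sin((1−f)δ)/sin δ ≈ 0.691, b = sin(fδ)/sin δ ≈ 0.873.
p = a·p₁ + b·p₂ ≈ (0.389, 0.629, -0.673); φ = arcsin(p_z) ≈ -42.33°, λ = atan2(p_y, p_x) ≈ 58.29°.

≈ lat -42°, lon 58°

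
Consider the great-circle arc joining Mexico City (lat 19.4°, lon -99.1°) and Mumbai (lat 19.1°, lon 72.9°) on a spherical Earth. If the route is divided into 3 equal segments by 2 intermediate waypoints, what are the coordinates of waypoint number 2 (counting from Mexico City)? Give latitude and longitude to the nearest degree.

≈ lat 64°, lon 53°

From cos δ = sin φ₁ sin φ₂ + cos φ₁ cos φ₂ cos Δλ, the central angle is δ ≈ 2.456 rad (140.7°).
Interpolate at f = 2/3 with slerp weights a = sin((1−f)δ)/sin δ ≈ 1.153, b = sin(fδ)/sin δ ≈ 1.576.
p = a·p₁ + b·p₂ ≈ (0.266, 0.349, 0.899); φ = arcsin(p_z) ≈ 63.97°, λ = atan2(p_y, p_x) ≈ 52.72°.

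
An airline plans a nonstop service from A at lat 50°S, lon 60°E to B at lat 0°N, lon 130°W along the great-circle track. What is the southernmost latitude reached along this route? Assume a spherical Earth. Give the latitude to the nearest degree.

≈ 82°S

The great circle lies in the plane with unit normal n̂ = (p₁ × p₂)/|p₁ × p₂|.
Here n̂_z ≈ +0.144; the vertex latitude is φ_max = arccos|n̂_z| ≈ 81.7°.
Check via Clairaut: cos φ_max = |cos φ₁| · sin C = cos(50.0°)·sin(167.0°) ≈ 0.144, again giving ≈ 81.7°.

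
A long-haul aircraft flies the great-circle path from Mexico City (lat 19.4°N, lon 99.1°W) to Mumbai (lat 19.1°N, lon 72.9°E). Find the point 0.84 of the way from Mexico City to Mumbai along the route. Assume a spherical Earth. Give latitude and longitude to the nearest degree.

The haversine formula gives a central angle δ ≈ 2.456 rad (140.7°) between the endpoints.
Interpolate at f = 0.84 with slerp weights a = sin((1−f)δ)/sin δ ≈ 0.605, b = sin(fδ)/sin δ ≈ 1.392.
p = a·p₁ + b·p₂ ≈ (0.297, 0.694, 0.656); φ = arcsin(p_z) ≈ 41.01°, λ = atan2(p_y, p_x) ≈ 66.86°.

≈ lat 41°N, lon 67°E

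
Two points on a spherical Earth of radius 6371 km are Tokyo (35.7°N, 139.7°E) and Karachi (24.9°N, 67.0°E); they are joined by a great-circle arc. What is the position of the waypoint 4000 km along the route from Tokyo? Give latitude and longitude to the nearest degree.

Write both endpoints as unit vectors p₁, p₂ with components (cos φ cos λ, cos φ sin λ, sin φ).
The central angle between the endpoints is δ = arccos(p₁·p₂) ≈ 1.087 rad (62.3°). The total great-circle distance is δ·R ≈ 1.087 × 6371 ≈ 6928 km, so the target fraction is f = 4000/6928 ≈ 0.577.
Interpolate at f ≈ 0.577 with slerp weights a = sin((1−f)δ)/sin δ ≈ 0.501, b = sin(fδ)/sin δ ≈ 0.663.
p = a·p₁ + b·p₂ ≈ (-0.075, 0.817, 0.572); φ = arcsin(p_z) ≈ 34.87°, λ = atan2(p_y, p_x) ≈ 95.26°.

≈ (35°N, 95°E)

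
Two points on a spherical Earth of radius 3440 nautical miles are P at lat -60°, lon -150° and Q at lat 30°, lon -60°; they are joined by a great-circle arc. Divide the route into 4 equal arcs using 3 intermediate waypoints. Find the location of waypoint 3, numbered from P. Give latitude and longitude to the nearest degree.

≈ lat 5°, lon -76°

Write both endpoints as unit vectors p₁, p₂ with components (cos φ cos λ, cos φ sin λ, sin φ).
The central angle between the endpoints is δ = arccos(p₁·p₂) ≈ 2.019 rad (115.7°).
Interpolate at f = 3/4 with slerp weights a = sin((1−f)δ)/sin δ ≈ 0.536, b = sin(fδ)/sin δ ≈ 1.108.
p = a·p₁ + b·p₂ ≈ (0.247, -0.965, 0.089); φ = arcsin(p_z) ≈ 5.12°, λ = atan2(p_y, p_x) ≈ -75.62°.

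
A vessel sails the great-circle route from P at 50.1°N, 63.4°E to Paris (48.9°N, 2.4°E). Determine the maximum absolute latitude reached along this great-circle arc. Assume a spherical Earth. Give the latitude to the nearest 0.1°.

≈ 53.7°N

The great circle lies in the plane with unit normal n̂ = (p₁ × p₂)/|p₁ × p₂|.
Here n̂_z ≈ -0.592; the vertex latitude is φ_max = arccos|n̂_z| ≈ 53.7°.
Check via Clairaut: cos φ_max = |cos φ₁| · sin C = cos(50.1°)·sin(67.4°) ≈ 0.592, again giving ≈ 53.7°.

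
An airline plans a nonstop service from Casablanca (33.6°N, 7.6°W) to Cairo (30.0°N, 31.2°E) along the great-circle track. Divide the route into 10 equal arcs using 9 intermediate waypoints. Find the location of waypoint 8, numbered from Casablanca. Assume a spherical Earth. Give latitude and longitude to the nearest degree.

Convert each endpoint to a unit vector on the sphere (x = cos φ cos λ, y = cos φ sin λ, z = sin φ).
The central angle between the endpoints is δ = arccos(p₁·p₂) ≈ 0.576 rad (33.0°).
Interpolate at f = 8/10 with slerp weights a = sin((1−f)δ)/sin δ ≈ 0.211, b = sin(fδ)/sin δ ≈ 0.816.
p = a·p₁ + b·p₂ ≈ (0.779, 0.343, 0.525); φ = arcsin(p_z) ≈ 31.67°, λ = atan2(p_y, p_x) ≈ 23.77°.

≈ 32°N, 24°E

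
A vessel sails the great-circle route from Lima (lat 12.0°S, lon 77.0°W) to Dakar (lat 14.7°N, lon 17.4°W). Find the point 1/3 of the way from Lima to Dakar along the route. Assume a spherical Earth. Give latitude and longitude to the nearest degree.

Write both endpoints as unit vectors p₁, p₂ with components (cos φ cos λ, cos φ sin λ, sin φ).
The central angle between the endpoints is δ = arccos(p₁·p₂) ≈ 1.131 rad (64.8°).
Interpolate at f = 1/3 with slerp weights a = sin((1−f)δ)/sin δ ≈ 0.757, b = sin(fδ)/sin δ ≈ 0.407.
p = a·p₁ + b·p₂ ≈ (0.542, -0.839, -0.054); φ = arcsin(p_z) ≈ -3.10°, λ = atan2(p_y, p_x) ≈ -57.13°.

≈ lat 3°S, lon 57°W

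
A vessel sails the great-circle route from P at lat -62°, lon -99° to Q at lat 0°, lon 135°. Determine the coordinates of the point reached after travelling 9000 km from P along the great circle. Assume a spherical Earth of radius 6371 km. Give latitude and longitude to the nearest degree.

≈ lat -23°, lon 145°

The haversine formula gives a central angle δ ≈ 1.850 rad (106.0°) between the endpoints. The total great-circle distance is δ·R ≈ 1.850 × 6371 ≈ 11789 km, so the target fraction is f = 9000/11789 ≈ 0.763.
Interpolate at f ≈ 0.763 with slerp weights a = sin((1−f)δ)/sin δ ≈ 0.441, b = sin(fδ)/sin δ ≈ 1.027.
p = a·p₁ + b·p₂ ≈ (-0.759, 0.522, -0.389); φ = arcsin(p_z) ≈ -22.92°, λ = atan2(p_y, p_x) ≈ 145.48°.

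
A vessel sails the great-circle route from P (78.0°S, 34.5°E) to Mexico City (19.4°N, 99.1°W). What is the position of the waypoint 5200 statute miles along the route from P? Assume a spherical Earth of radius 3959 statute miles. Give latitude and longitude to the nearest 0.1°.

From cos δ = sin φ₁ sin φ₂ + cos φ₁ cos φ₂ cos Δλ, the central angle is δ ≈ 2.049 rad (117.4°). The total great-circle distance is δ·R ≈ 2.049 × 3959 ≈ 8112 mi, so the target fraction is f = 5200/8112 ≈ 0.641.
Interpolate at f ≈ 0.641 with slerp weights a = sin((1−f)δ)/sin δ ≈ 0.756, b = sin(fδ)/sin δ ≈ 1.089.
p = a·p₁ + b·p₂ ≈ (-0.033, -0.925, -0.377); φ = arcsin(p_z) ≈ -22.17°, λ = atan2(p_y, p_x) ≈ -92.04°.

≈ (22.2°S, 92.0°W)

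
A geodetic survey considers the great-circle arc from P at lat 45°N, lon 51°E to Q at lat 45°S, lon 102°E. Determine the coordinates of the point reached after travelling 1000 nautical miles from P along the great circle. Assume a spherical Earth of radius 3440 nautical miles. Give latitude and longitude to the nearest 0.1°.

≈ lat 30.6°N, lon 61.7°E

Convert each endpoint to a unit vector on the sphere (x = cos φ cos λ, y = cos φ sin λ, z = sin φ).
The central angle between the endpoints is δ = arccos(p₁·p₂) ≈ 1.757 rad (100.7°). The total great-circle distance is δ·R ≈ 1.757 × 3440 ≈ 6045 nmi, so the target fraction is f = 1000/6045 ≈ 0.165.
Interpolate at f ≈ 0.165 with slerp weights a = sin((1−f)δ)/sin δ ≈ 1.012, b = sin(fδ)/sin δ ≈ 0.292.
p = a·p₁ + b·p₂ ≈ (0.408, 0.758, 0.509); φ = arcsin(p_z) ≈ 30.63°, λ = atan2(p_y, p_x) ≈ 61.73°.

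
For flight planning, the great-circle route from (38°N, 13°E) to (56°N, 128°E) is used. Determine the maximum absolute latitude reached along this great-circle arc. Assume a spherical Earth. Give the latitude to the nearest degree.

The great circle lies in the plane with unit normal n̂ = (p₁ × p₂)/|p₁ × p₂|.
Here n̂_z ≈ +0.422; the vertex latitude is φ_max = arccos|n̂_z| ≈ 65.0°.
Check via Clairaut: cos φ_max = |cos φ₁| · sin C = cos(38.0°)·sin(32.4°) ≈ 0.422, again giving ≈ 65.0°.

≈ 65°N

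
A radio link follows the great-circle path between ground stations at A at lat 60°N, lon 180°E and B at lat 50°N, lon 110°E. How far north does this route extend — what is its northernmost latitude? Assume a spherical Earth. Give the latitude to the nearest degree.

≈ 62°N

The great circle lies in the plane with unit normal n̂ = (p₁ × p₂)/|p₁ × p₂|.
Here n̂_z ≈ -0.476; the vertex latitude is φ_max = arccos|n̂_z| ≈ 61.6°.
Check via Clairaut: cos φ_max = |cos φ₁| · sin C = cos(60.0°)·sin(72.3°) ≈ 0.476, again giving ≈ 61.6°.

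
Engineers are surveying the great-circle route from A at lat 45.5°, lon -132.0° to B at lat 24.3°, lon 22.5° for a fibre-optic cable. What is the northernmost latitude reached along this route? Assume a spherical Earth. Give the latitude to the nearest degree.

The great circle lies in the plane with unit normal n̂ = (p₁ × p₂)/|p₁ × p₂|.
Here n̂_z ≈ +0.287; the vertex latitude is φ_max = arccos|n̂_z| ≈ 73.3°.
Check via Clairaut: cos φ_max = |cos φ₁| · sin C = cos(45.5°)·sin(24.1°) ≈ 0.287, again giving ≈ 73.3°.

≈ 73°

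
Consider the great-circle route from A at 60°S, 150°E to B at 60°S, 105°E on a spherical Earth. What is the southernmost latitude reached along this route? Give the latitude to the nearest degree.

≈ 62°S

The great circle lies in the plane with unit normal n̂ = (p₁ × p₂)/|p₁ × p₂|.
Here n̂_z ≈ -0.471; the vertex latitude is φ_max = arccos|n̂_z| ≈ 61.9°.
Check via Clairaut: cos φ_max = |cos φ₁| · sin C = cos(60.0°)·sin(109.7°) ≈ 0.471, again giving ≈ 61.9°.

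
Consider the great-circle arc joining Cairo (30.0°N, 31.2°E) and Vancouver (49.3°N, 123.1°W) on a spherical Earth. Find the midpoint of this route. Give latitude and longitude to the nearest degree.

≈ 72°N, 14°W

Write both endpoints as unit vectors p₁, p₂ with components (cos φ cos λ, cos φ sin λ, sin φ).
The central angle between the endpoints is δ = arccos(p₁·p₂) ≈ 1.701 rad (97.5°).
Interpolate at f = 1/2 with slerp weights a = sin((1−f)δ)/sin δ ≈ 0.758, b = sin(fδ)/sin δ ≈ 0.758.
p = a·p₁ + b·p₂ ≈ (0.292, -0.074, 0.954); φ = arcsin(p_z) ≈ 72.49°, λ = atan2(p_y, p_x) ≈ -14.24°.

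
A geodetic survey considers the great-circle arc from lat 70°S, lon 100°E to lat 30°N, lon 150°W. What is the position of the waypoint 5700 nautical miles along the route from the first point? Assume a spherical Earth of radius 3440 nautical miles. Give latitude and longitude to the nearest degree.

Convert each endpoint to a unit vector on the sphere (x = cos φ cos λ, y = cos φ sin λ, z = sin φ).
The central angle between the endpoints is δ = arccos(p₁·p₂) ≈ 2.179 rad (124.8°). The total great-circle distance is δ·R ≈ 2.179 × 3440 ≈ 7495 nmi, so the target fraction is f = 5700/7495 ≈ 0.761.
Interpolate at f ≈ 0.761 with slerp weights a = sin((1−f)δ)/sin δ ≈ 0.607, b = sin(fδ)/sin δ ≈ 1.214.
p = a·p₁ + b·p₂ ≈ (-0.946, -0.321, 0.036); φ = arcsin(p_z) ≈ 2.08°, λ = atan2(p_y, p_x) ≈ -161.26°.

≈ lat 2°N, lon 161°W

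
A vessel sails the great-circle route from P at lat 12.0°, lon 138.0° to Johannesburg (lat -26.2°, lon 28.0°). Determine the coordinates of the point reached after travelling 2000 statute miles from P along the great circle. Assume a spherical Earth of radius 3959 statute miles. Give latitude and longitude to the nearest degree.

The haversine formula gives a central angle δ ≈ 1.974 rad (113.1°) between the endpoints. The total great-circle distance is δ·R ≈ 1.974 × 3959 ≈ 7813 mi, so the target fraction is f = 2000/7813 ≈ 0.256.
Interpolate at f ≈ 0.256 with slerp weights a = sin((1−f)δ)/sin δ ≈ 1.081, b = sin(fδ)/sin δ ≈ 0.526.
p = a·p₁ + b·p₂ ≈ (-0.369, 0.929, -0.007); φ = arcsin(p_z) ≈ -0.43°, λ = atan2(p_y, p_x) ≈ 111.67°.

≈ lat 0°, lon 112°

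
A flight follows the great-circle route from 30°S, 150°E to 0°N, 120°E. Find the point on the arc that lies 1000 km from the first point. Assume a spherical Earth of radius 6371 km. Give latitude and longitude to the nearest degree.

≈ 24°S, 143°E

Convert each endpoint to a unit vector on the sphere (x = cos φ cos λ, y = cos φ sin λ, z = sin φ).
The central angle between the endpoints is δ = arccos(p₁·p₂) ≈ 0.723 rad (41.4°). The total great-circle distance is δ·R ≈ 0.723 × 6371 ≈ 4605 km, so the target fraction is f = 1000/4605 ≈ 0.217.
Interpolate at f ≈ 0.217 with slerp weights a = sin((1−f)δ)/sin δ ≈ 0.810, b = sin(fδ)/sin δ ≈ 0.236.
p = a·p₁ + b·p₂ ≈ (-0.726, 0.556, -0.405); φ = arcsin(p_z) ≈ -23.91°, λ = atan2(p_y, p_x) ≈ 142.57°.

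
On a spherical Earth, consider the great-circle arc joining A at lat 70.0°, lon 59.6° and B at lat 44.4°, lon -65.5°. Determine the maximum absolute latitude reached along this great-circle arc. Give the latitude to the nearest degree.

The great circle lies in the plane with unit normal n̂ = (p₁ × p₂)/|p₁ × p₂|.
Here n̂_z ≈ -0.234; the vertex latitude is φ_max = arccos|n̂_z| ≈ 76.5°.
Check via Clairaut: cos φ_max = |cos φ₁| · sin C = cos(70.0°)·sin(43.1°) ≈ 0.234, again giving ≈ 76.5°.

≈ 76°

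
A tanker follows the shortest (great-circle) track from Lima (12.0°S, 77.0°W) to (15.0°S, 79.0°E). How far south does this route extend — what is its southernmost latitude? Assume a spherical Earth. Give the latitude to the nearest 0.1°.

≈ 49.1°S

The great circle lies in the plane with unit normal n̂ = (p₁ × p₂)/|p₁ × p₂|.
Here n̂_z ≈ +0.654; the vertex latitude is φ_max = arccos|n̂_z| ≈ 49.1°.
Check via Clairaut: cos φ_max = |cos φ₁| · sin C = cos(12.0°)·sin(138.0°) ≈ 0.654, again giving ≈ 49.1°.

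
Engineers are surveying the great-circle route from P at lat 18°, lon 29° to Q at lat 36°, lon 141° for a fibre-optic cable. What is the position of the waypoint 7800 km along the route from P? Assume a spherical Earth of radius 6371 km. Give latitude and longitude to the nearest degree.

≈ lat 44°, lon 108°

Convert each endpoint to a unit vector on the sphere (x = cos φ cos λ, y = cos φ sin λ, z = sin φ).
The central angle between the endpoints is δ = arccos(p₁·p₂) ≈ 1.678 rad (96.1°). The total great-circle distance is δ·R ≈ 1.678 × 6371 ≈ 10688 km, so the target fraction is f = 7800/10688 ≈ 0.730.
Interpolate at f ≈ 0.730 with slerp weights a = sin((1−f)δ)/sin δ ≈ 0.440, b = sin(fδ)/sin δ ≈ 0.946.
p = a·p₁ + b·p₂ ≈ (-0.228, 0.685, 0.692); φ = arcsin(p_z) ≈ 43.80°, λ = atan2(p_y, p_x) ≈ 108.45°.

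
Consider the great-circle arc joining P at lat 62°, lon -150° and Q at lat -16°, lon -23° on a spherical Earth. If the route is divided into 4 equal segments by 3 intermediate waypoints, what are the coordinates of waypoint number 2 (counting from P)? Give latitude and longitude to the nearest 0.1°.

≈ lat 38.1°, lon -51.9°

Write both endpoints as unit vectors p₁, p₂ with components (cos φ cos λ, cos φ sin λ, sin φ).
The central angle between the endpoints is δ = arccos(p₁·p₂) ≈ 2.112 rad (121.0°).
Interpolate at f = 2/4 with slerp weights a = sin((1−f)δ)/sin δ ≈ 1.015, b = sin(fδ)/sin δ ≈ 1.015.
p = a·p₁ + b·p₂ ≈ (0.486, -0.620, 0.617); φ = arcsin(p_z) ≈ 38.07°, λ = atan2(p_y, p_x) ≈ -51.92°.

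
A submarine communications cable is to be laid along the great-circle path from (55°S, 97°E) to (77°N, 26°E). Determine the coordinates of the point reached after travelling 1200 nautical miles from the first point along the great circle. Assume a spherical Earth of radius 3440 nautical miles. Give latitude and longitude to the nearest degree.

≈ (36°S, 89°E)

Write both endpoints as unit vectors p₁, p₂ with components (cos φ cos λ, cos φ sin λ, sin φ).
The central angle between the endpoints is δ = arccos(p₁·p₂) ≈ 2.428 rad (139.1°). The total great-circle distance is δ·R ≈ 2.428 × 3440 ≈ 8353 nmi, so the target fraction is f = 1200/8353 ≈ 0.144.
Interpolate at f ≈ 0.144 with slerp weights a = sin((1−f)δ)/sin δ ≈ 1.335, b = sin(fδ)/sin δ ≈ 0.522.
p = a·p₁ + b·p₂ ≈ (0.012, 0.811, -0.584); φ = arcsin(p_z) ≈ -35.76°, λ = atan2(p_y, p_x) ≈ 89.13°.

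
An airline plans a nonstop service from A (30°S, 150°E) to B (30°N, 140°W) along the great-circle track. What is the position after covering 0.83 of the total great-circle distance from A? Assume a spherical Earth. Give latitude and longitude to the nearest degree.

≈ (20°N, 153°W)

Write both endpoints as unit vectors p₁, p₂ with components (cos φ cos λ, cos φ sin λ, sin φ).
The central angle between the endpoints is δ = arccos(p₁·p₂) ≈ 1.564 rad (89.6°).
Interpolate at f = 0.83 with slerp weights a = sin((1−f)δ)/sin δ ≈ 0.263, b = sin(fδ)/sin δ ≈ 0.963.
p = a·p₁ + b·p₂ ≈ (-0.836, -0.422, 0.350); φ = arcsin(p_z) ≈ 20.50°, λ = atan2(p_y, p_x) ≈ -153.20°.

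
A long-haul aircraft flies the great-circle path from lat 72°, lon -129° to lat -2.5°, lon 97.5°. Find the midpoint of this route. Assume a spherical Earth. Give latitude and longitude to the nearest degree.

The haversine formula gives a central angle δ ≈ 1.828 rad (104.7°) between the endpoints.
Interpolate at f = 1/2 with slerp weights a = sin((1−f)δ)/sin δ ≈ 0.819, b = sin(fδ)/sin δ ≈ 0.819.
p = a·p₁ + b·p₂ ≈ (-0.266, 0.614, 0.743); φ = arcsin(p_z) ≈ 47.98°, λ = atan2(p_y, p_x) ≈ 113.41°.

≈ lat 48°, lon 113°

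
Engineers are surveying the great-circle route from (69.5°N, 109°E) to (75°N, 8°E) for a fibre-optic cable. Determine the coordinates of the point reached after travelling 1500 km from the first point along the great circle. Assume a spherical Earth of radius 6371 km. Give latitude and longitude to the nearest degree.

≈ (78°N, 70°E)

Write both endpoints as unit vectors p₁, p₂ with components (cos φ cos λ, cos φ sin λ, sin φ).
The central angle between the endpoints is δ = arccos(p₁·p₂) ≈ 0.479 rad (27.4°). The total great-circle distance is δ·R ≈ 0.479 × 6371 ≈ 3052 km, so the target fraction is f = 1500/3052 ≈ 0.492.
Interpolate at f ≈ 0.492 with slerp weights a = sin((1−f)δ)/sin δ ≈ 0.523, b = sin(fδ)/sin δ ≈ 0.506.
p = a·p₁ + b·p₂ ≈ (0.070, 0.191, 0.979); φ = arcsin(p_z) ≈ 78.23°, λ = atan2(p_y, p_x) ≈ 69.90°.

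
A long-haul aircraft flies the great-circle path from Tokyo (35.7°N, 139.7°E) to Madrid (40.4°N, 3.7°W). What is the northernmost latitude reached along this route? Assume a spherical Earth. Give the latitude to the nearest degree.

≈ 68°N

The great circle lies in the plane with unit normal n̂ = (p₁ × p₂)/|p₁ × p₂|.
Here n̂_z ≈ -0.371; the vertex latitude is φ_max = arccos|n̂_z| ≈ 68.2°.
Check via Clairaut: cos φ_max = |cos φ₁| · sin C = cos(35.7°)·sin(27.2°) ≈ 0.371, again giving ≈ 68.2°.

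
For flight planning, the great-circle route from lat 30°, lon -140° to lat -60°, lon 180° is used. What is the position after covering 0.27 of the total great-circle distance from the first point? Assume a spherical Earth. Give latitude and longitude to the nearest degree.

From cos δ = sin φ₁ sin φ₂ + cos φ₁ cos φ₂ cos Δλ, the central angle is δ ≈ 1.672 rad (95.8°).
Interpolate at f = 0.27 with slerp weights a = sin((1−f)δ)/sin δ ≈ 0.944, b = sin(fδ)/sin δ ≈ 0.439.
p = a·p₁ + b·p₂ ≈ (-0.846, -0.526, 0.092); φ = arcsin(p_z) ≈ 5.29°, λ = atan2(p_y, p_x) ≈ -148.14°.

≈ lat 5°, lon -148°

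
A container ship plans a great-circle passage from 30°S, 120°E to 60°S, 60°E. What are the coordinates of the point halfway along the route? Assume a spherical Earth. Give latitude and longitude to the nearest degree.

≈ 49°S, 99°E

From cos δ = sin φ₁ sin φ₂ + cos φ₁ cos φ₂ cos Δλ, the central angle is δ ≈ 0.864 rad (49.5°).
Interpolate at f = 1/2 with slerp weights a = sin((1−f)δ)/sin δ ≈ 0.551, b = sin(fδ)/sin δ ≈ 0.551.
p = a·p₁ + b·p₂ ≈ (-0.101, 0.651, -0.752); φ = arcsin(p_z) ≈ -48.77°, λ = atan2(p_y, p_x) ≈ 98.79°.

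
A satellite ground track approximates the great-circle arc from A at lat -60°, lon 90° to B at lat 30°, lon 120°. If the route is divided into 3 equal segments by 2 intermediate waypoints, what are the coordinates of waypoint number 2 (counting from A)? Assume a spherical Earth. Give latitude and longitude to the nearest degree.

≈ lat 0°, lon 113°

Write both endpoints as unit vectors p₁, p₂ with components (cos φ cos λ, cos φ sin λ, sin φ).
The central angle between the endpoints is δ = arccos(p₁·p₂) ≈ 1.629 rad (93.3°).
Interpolate at f = 2/3 with slerp weights a = sin((1−f)δ)/sin δ ≈ 0.518, b = sin(fδ)/sin δ ≈ 0.886.
p = a·p₁ + b·p₂ ≈ (-0.384, 0.923, -0.005); φ = arcsin(p_z) ≈ -0.29°, λ = atan2(p_y, p_x) ≈ 112.57°.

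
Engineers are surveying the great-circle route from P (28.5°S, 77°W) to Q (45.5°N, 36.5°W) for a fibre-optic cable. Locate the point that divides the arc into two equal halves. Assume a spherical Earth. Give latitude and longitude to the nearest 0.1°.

≈ (9.0°N, 59.1°W)

Write both endpoints as unit vectors p₁, p₂ with components (cos φ cos λ, cos φ sin λ, sin φ).
The central angle between the endpoints is δ = arccos(p₁·p₂) ≈ 1.442 rad (82.6°).
Interpolate at f = 1/2 with slerp weights a = sin((1−f)δ)/sin δ ≈ 0.666, b = sin(fδ)/sin δ ≈ 0.666.
p = a·p₁ + b·p₂ ≈ (0.507, -0.848, 0.157); φ = arcsin(p_z) ≈ 9.04°, λ = atan2(p_y, p_x) ≈ -59.13°.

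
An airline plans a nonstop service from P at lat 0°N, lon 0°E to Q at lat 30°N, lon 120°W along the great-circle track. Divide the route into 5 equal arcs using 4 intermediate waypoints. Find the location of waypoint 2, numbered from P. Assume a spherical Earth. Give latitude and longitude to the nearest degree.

Convert each endpoint to a unit vector on the sphere (x = cos φ cos λ, y = cos φ sin λ, z = sin φ).
The central angle between the endpoints is δ = arccos(p₁·p₂) ≈ 2.019 rad (115.7°).
Interpolate at f = 2/5 with slerp weights a = sin((1−f)δ)/sin δ ≈ 1.038, b = sin(fδ)/sin δ ≈ 0.802.
p = a·p₁ + b·p₂ ≈ (0.691, -0.601, 0.401); φ = arcsin(p_z) ≈ 23.63°, λ = atan2(p_y, p_x) ≈ -41.01°.

≈ lat 24°N, lon 41°W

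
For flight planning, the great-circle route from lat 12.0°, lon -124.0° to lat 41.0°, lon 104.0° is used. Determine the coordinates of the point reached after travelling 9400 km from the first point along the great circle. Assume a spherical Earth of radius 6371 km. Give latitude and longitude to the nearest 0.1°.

≈ lat 53.0°, lon 139.1°

Convert each endpoint to a unit vector on the sphere (x = cos φ cos λ, y = cos φ sin λ, z = sin φ).
The central angle between the endpoints is δ = arccos(p₁·p₂) ≈ 1.936 rad (111.0°). The total great-circle distance is δ·R ≈ 1.936 × 6371 ≈ 12337 km, so the target fraction is f = 9400/12337 ≈ 0.762.
Interpolate at f ≈ 0.762 with slerp weights a = sin((1−f)δ)/sin δ ≈ 0.476, b = sin(fδ)/sin δ ≈ 1.066.
p = a·p₁ + b·p₂ ≈ (-0.455, 0.394, 0.798); φ = arcsin(p_z) ≈ 52.97°, λ = atan2(p_y, p_x) ≈ 139.10°.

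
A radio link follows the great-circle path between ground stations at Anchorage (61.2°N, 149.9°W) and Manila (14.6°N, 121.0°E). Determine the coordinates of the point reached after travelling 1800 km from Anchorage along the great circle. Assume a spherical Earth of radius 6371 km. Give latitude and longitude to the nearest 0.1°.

≈ (58.9°N, 177.6°E)

Convert each endpoint to a unit vector on the sphere (x = cos φ cos λ, y = cos φ sin λ, z = sin φ).
The central angle between the endpoints is δ = arccos(p₁·p₂) ≈ 1.341 rad (76.8°). The total great-circle distance is δ·R ≈ 1.341 × 6371 ≈ 8541 km, so the target fraction is f = 1800/8541 ≈ 0.211.
Interpolate at f ≈ 0.211 with slerp weights a = sin((1−f)δ)/sin δ ≈ 0.895, b = sin(fδ)/sin δ ≈ 0.286.
p = a·p₁ + b·p₂ ≈ (-0.516, 0.021, 0.856); φ = arcsin(p_z) ≈ 58.92°, λ = atan2(p_y, p_x) ≈ 177.64°.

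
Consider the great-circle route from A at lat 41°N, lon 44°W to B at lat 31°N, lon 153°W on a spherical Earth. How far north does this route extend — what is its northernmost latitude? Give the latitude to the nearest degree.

The great circle lies in the plane with unit normal n̂ = (p₁ × p₂)/|p₁ × p₂|.
Here n̂_z ≈ -0.617; the vertex latitude is φ_max = arccos|n̂_z| ≈ 51.9°.
Check via Clairaut: cos φ_max = |cos φ₁| · sin C = cos(41.0°)·sin(54.8°) ≈ 0.617, again giving ≈ 51.9°.

≈ 52°N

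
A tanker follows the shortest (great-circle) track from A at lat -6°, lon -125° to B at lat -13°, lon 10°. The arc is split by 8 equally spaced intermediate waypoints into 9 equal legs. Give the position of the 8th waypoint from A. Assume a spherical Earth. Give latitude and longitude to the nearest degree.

≈ lat -18°, lon -4°

Convert each endpoint to a unit vector on the sphere (x = cos φ cos λ, y = cos φ sin λ, z = sin φ).
The central angle between the endpoints is δ = arccos(p₁·p₂) ≈ 2.294 rad (131.4°).
Interpolate at f = 8/9 with slerp weights a = sin((1−f)δ)/sin δ ≈ 0.336, b = sin(fδ)/sin δ ≈ 1.190.
p = a·p₁ + b·p₂ ≈ (0.950, -0.073, -0.303); φ = arcsin(p_z) ≈ -17.63°, λ = atan2(p_y, p_x) ≈ -4.37°.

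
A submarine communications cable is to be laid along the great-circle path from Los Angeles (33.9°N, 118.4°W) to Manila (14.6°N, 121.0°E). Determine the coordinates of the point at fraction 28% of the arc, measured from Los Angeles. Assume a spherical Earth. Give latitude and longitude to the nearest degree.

Convert each endpoint to a unit vector on the sphere (x = cos φ cos λ, y = cos φ sin λ, z = sin φ).
The central angle between the endpoints is δ = arccos(p₁·p₂) ≈ 1.842 rad (105.6°).
Interpolate at f = 0.28 with slerp weights a = sin((1−f)δ)/sin δ ≈ 1.007, b = sin(fδ)/sin δ ≈ 0.512.
p = a·p₁ + b·p₂ ≈ (-0.653, -0.311, 0.691); φ = arcsin(p_z) ≈ 43.70°, λ = atan2(p_y, p_x) ≈ -154.55°.

≈ 44°N, 155°W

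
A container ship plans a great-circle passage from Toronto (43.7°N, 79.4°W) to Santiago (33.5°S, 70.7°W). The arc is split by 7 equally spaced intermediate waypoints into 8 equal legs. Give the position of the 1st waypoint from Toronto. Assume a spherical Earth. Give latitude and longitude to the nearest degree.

≈ 34°N, 78°W

Write both endpoints as unit vectors p₁, p₂ with components (cos φ cos λ, cos φ sin λ, sin φ).
The central angle between the endpoints is δ = arccos(p₁·p₂) ≈ 1.355 rad (77.6°).
Interpolate at f = 1/8 with slerp weights a = sin((1−f)δ)/sin δ ≈ 0.949, b = sin(fδ)/sin δ ≈ 0.173.
p = a·p₁ + b·p₂ ≈ (0.174, -0.810, 0.560); φ = arcsin(p_z) ≈ 34.07°, λ = atan2(p_y, p_x) ≈ -77.89°.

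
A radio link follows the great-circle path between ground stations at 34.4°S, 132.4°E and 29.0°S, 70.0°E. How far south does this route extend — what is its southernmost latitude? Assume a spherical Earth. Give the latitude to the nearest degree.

≈ 36°S

The great circle lies in the plane with unit normal n̂ = (p₁ × p₂)/|p₁ × p₂|.
Here n̂_z ≈ -0.806; the vertex latitude is φ_max = arccos|n̂_z| ≈ 36.3°.
Check via Clairaut: cos φ_max = |cos φ₁| · sin C = cos(34.4°)·sin(102.4°) ≈ 0.806, again giving ≈ 36.3°.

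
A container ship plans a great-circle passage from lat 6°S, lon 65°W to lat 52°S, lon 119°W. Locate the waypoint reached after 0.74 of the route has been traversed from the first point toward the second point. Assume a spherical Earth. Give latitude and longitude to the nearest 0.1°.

The haversine formula gives a central angle δ ≈ 1.113 rad (63.8°) between the endpoints.
Interpolate at f = 0.74 with slerp weights a = sin((1−f)δ)/sin δ ≈ 0.318, b = sin(fδ)/sin δ ≈ 0.818.
p = a·p₁ + b·p₂ ≈ (-0.110, -0.727, -0.678); φ = arcsin(p_z) ≈ -42.66°, λ = atan2(p_y, p_x) ≈ -98.63°.

≈ lat 42.7°S, lon 98.6°W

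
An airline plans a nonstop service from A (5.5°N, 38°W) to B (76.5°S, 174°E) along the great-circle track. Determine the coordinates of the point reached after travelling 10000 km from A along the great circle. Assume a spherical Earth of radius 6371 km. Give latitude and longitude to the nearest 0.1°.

The haversine formula gives a central angle δ ≈ 1.865 rad (106.9°) between the endpoints. The total great-circle distance is δ·R ≈ 1.865 × 6371 ≈ 11884 km, so the target fraction is f = 10000/11884 ≈ 0.841.
Interpolate at f ≈ 0.841 with slerp weights a = sin((1−f)δ)/sin δ ≈ 0.305, b = sin(fδ)/sin δ ≈ 1.045.
p = a·p₁ + b·p₂ ≈ (-0.004, -0.161, -0.987); φ = arcsin(p_z) ≈ -80.73°, λ = atan2(p_y, p_x) ≈ -91.34°.

≈ (80.7°S, 91.3°W)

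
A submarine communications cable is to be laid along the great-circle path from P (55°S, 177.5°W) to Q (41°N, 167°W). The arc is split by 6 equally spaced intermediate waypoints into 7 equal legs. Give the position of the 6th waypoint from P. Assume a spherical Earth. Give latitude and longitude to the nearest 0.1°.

Convert each endpoint to a unit vector on the sphere (x = cos φ cos λ, y = cos φ sin λ, z = sin φ).
The central angle between the endpoints is δ = arccos(p₁·p₂) ≈ 1.683 rad (96.4°).
Interpolate at f = 6/7 with slerp weights a = sin((1−f)δ)/sin δ ≈ 0.240, b = sin(fδ)/sin δ ≈ 0.998.
p = a·p₁ + b·p₂ ≈ (-0.871, -0.175, 0.458); φ = arcsin(p_z) ≈ 27.29°, λ = atan2(p_y, p_x) ≈ -168.61°.

≈ (27.3°N, 168.6°W)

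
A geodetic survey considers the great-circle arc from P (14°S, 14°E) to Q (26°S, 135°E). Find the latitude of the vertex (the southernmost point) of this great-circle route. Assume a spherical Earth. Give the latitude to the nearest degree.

≈ 37°S

The great circle lies in the plane with unit normal n̂ = (p₁ × p₂)/|p₁ × p₂|.
Here n̂_z ≈ +0.796; the vertex latitude is φ_max = arccos|n̂_z| ≈ 37.3°.
Check via Clairaut: cos φ_max = |cos φ₁| · sin C = cos(14.0°)·sin(124.9°) ≈ 0.796, again giving ≈ 37.3°.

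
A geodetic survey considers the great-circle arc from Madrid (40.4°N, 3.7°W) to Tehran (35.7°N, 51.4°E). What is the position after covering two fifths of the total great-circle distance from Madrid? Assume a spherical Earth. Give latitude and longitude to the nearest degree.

The haversine formula gives a central angle δ ≈ 0.749 rad (42.9°) between the endpoints.
Interpolate at f = 2/5 with slerp weights a = sin((1−f)δ)/sin δ ≈ 0.638, b = sin(fδ)/sin δ ≈ 0.433.
p = a·p₁ + b·p₂ ≈ (0.705, 0.244, 0.667); φ = arcsin(p_z) ≈ 41.80°, λ = atan2(p_y, p_x) ≈ 19.09°.

≈ 42°N, 19°E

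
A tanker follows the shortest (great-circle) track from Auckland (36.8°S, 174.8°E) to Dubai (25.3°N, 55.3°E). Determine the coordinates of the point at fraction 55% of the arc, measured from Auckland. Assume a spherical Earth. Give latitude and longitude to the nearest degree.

Convert each endpoint to a unit vector on the sphere (x = cos φ cos λ, y = cos φ sin λ, z = sin φ).
The central angle between the endpoints is δ = arccos(p₁·p₂) ≈ 2.230 rad (127.8°).
Interpolate at f = 0.55 with slerp weights a = sin((1−f)δ)/sin δ ≈ 1.067, b = sin(fδ)/sin δ ≈ 1.191.
p = a·p₁ + b·p₂ ≈ (-0.238, 0.963, -0.130); φ = arcsin(p_z) ≈ -7.48°, λ = atan2(p_y, p_x) ≈ 103.88°.

≈ 7°S, 104°E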